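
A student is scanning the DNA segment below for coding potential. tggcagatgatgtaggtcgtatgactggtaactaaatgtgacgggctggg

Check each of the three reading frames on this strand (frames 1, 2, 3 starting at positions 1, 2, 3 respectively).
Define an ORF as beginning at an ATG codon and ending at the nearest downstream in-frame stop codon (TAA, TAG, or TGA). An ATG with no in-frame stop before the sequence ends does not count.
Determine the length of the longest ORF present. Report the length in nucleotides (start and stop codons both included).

Frame 1: TGG CAG ATG ATG TAG GTC GTA TGA CTG GTA ACT AAA TGT GAC GGG CTG — ATG at 7, stop TAG at 13 → 9 nt; ATG at 10, stop TAG at 13 → 6 nt.
Frame 2: GGC AGA TGA TGT AGG TCG TAT GAC TGG TAA CTA AAT GTG ACG GGC TGG — no ATG→stop ORF.
Frame 3: GCA GAT GAT GTA GGT CGT ATG ACT GGT AAC TAA ATG TGA CGG GCT GGG — ATG at 21, stop TAA at 33 → 15 nt; ATG at 36, stop TGA at 39 → 6 nt.
Longest: frame 3, positions 21–35, 15 nt = 5 codons = 4 aa. → 15 nucleotides.

15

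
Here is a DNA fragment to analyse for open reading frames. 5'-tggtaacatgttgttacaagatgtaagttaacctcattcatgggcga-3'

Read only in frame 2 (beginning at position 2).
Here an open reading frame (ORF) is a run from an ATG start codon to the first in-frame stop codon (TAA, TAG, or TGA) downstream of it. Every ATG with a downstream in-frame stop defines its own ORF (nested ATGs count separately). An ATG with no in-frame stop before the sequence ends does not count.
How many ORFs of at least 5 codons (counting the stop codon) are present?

Frame 2: GGT AAC ATG TTG TTA CAA GAT GTA AGT TAA CCT CAT TCA TGG GCG — ATG at 8, stop TAA at 29 → 24 nt.
ORFs ≥ 5 codons: frame 2 8–31 (8 codons). Count = 1.

1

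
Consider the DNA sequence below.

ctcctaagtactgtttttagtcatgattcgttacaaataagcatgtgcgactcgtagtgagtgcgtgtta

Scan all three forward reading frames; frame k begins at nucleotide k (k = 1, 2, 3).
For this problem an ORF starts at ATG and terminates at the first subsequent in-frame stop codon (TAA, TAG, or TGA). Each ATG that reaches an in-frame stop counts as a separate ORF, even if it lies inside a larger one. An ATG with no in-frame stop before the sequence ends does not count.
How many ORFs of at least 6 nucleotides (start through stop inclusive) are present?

2

Frame 1: CTC CTA AGT ACT GTT TTT AGT CAT GAT TCG TTA CAA ATA AGC ATG TGC GAC TCG TAG TGA GTG CGT GTT — ATG at 43, stop TAG at 55 → 15 nt.
Frame 2: TCC TAA GTA CTG TTT TTA GTC ATG ATT CGT TAC AAA TAA GCA TGT GCG ACT CGT AGT GAG TGC GTG TTA — ATG at 23, stop TAA at 38 → 18 nt.
Frame 3: CCT AAG TAC TGT TTT TAG TCA TGA TTC GTT ACA AAT AAG CAT GTG CGA CTC GTA GTG AGT GCG TGT — no ATG→stop ORF.
ORFs ≥ 6 nucleotides: frame 1 43–57 (15 nucleotides), frame 2 23–40 (18 nucleotides). Count = 2.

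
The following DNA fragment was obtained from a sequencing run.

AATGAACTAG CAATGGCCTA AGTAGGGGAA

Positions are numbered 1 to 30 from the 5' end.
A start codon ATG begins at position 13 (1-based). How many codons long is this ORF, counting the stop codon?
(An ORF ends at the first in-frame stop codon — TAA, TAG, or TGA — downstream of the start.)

Codons from position 13: ATG (13–15), GCC (16–18), TAA (19–21).
TAA is the first in-frame stop; that's 3 codons including the stop.

3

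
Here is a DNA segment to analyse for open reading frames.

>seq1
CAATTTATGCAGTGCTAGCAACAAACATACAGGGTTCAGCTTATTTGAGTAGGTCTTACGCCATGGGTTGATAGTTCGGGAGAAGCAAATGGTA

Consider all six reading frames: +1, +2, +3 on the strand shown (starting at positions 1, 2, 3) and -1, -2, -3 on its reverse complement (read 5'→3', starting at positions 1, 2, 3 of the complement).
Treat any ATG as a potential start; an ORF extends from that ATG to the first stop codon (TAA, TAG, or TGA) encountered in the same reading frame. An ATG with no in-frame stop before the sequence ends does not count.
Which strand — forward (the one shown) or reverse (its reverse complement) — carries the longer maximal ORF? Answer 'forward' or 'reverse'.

Reverse complement (5'→3'): TACCATTTGCTTCTCCCGAACTATCAACCCATGGCGTAAGACCTACTCAAATAAGCTGAACCCTGTATGTTTGTTGCTAGCACTGCATAAATTG
Frame +1: CAA TTT ATG CAG TGC TAG CAA CAA ACA TAC AGG GTT CAG CTT ATT TGA GTA GGT CTT ACG CCA TGG GTT GAT AGT TCG GGA GAA GCA AAT GGT — ATG at 7, stop TAG at 16 → 12 nt.
Frame +2: AAT TTA TGC AGT GCT AGC AAC AAA CAT ACA GGG TTC AGC TTA TTT GAG TAG GTC TTA CGC CAT GGG TTG ATA GTT CGG GAG AAG CAA ATG GTA — no ATG→stop ORF.
Frame +3: ATT TAT GCA GTG CTA GCA ACA AAC ATA CAG GGT TCA GCT TAT TTG AGT AGG TCT TAC GCC ATG GGT TGA TAG TTC GGG AGA AGC AAA TGG — ATG at 63, stop TGA at 69 → 9 nt.
Frame -1: TAC CAT TTG CTT CTC CCG AAC TAT CAA CCC ATG GCG TAA GAC CTA CTC AAA TAA GCT GAA CCC TGT ATG TTT GTT GCT AGC ACT GCA TAA ATT — ATG at 31, stop TAA at 37 → 9 nt; ATG at 67, stop TAA at 88 → 24 nt.
Frame -2: ACC ATT TGC TTC TCC CGA ACT ATC AAC CCA TGG CGT AAG ACC TAC TCA AAT AAG CTG AAC CCT GTA TGT TTG TTG CTA GCA CTG CAT AAA TTG — no ATG→stop ORF.
Frame -3: CCA TTT GCT TCT CCC GAA CTA TCA ACC CAT GGC GTA AGA CCT ACT CAA ATA AGC TGA ACC CTG TAT GTT TGT TGC TAG CAC TGC ATA AAT — no ATG→stop ORF.
Forward-strand max 12 nt; reverse-strand max 24 nt. The reverse strand has the longer ORF.

reverse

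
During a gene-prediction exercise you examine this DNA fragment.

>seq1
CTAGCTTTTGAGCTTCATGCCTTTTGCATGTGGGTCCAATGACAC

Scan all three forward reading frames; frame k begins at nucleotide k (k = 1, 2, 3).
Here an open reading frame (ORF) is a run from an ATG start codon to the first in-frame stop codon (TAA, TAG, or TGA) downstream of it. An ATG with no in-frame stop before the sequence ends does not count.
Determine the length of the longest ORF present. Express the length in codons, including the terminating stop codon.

Frame 1: CTA GCT TTT GAG CTT CAT GCC TTT TGC ATG TGG GTC CAA TGA CAC — ATG at 28, stop TGA at 40 → 15 nt.
Frame 2: TAG CTT TTG AGC TTC ATG CCT TTT GCA TGT GGG TCC AAT GAC — no ATG→stop ORF.
Frame 3: AGC TTT TGA GCT TCA TGC CTT TTG CAT GTG GGT CCA ATG ACA — no ATG→stop ORF.
Longest: frame 1, positions 28–42, 15 nt = 5 codons = 4 aa. → 5 codons.

5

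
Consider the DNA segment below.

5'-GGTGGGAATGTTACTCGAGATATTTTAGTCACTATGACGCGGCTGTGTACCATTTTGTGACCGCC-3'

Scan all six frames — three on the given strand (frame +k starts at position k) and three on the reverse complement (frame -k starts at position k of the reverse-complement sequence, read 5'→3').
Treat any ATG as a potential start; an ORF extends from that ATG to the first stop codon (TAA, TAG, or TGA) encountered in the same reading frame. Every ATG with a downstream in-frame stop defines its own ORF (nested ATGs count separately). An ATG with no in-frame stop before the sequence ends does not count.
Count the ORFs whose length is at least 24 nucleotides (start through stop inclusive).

1

Reverse complement (5'→3'): GGCGGTCACAAAATGGTACACAGCCGCGTCATAGTGACTAAAATATCTCGAGTAACATTCCCACC
Frame +1: GGT GGG AAT GTT ACT CGA GAT ATT TTA GTC ACT ATG ACG CGG CTG TGT ACC ATT TTG TGA CCG — ATG at 34, stop TGA at 58 → 27 nt.
Frame +2: GTG GGA ATG TTA CTC GAG ATA TTT TAG TCA CTA TGA CGC GGC TGT GTA CCA TTT TGT GAC CGC — ATG at 8, stop TAG at 26 → 21 nt.
Frame +3: TGG GAA TGT TAC TCG AGA TAT TTT AGT CAC TAT GAC GCG GCT GTG TAC CAT TTT GTG ACC GCC — no ATG→stop ORF.
Frame -1: GGC GGT CAC AAA ATG GTA CAC AGC CGC GTC ATA GTG ACT AAA ATA TCT CGA GTA ACA TTC CCA — no ATG→stop ORF.
Frame -2: GCG GTC ACA AAA TGG TAC ACA GCC GCG TCA TAG TGA CTA AAA TAT CTC GAG TAA CAT TCC CAC — no ATG→stop ORF.
Frame -3: CGG TCA CAA AAT GGT ACA CAG CCG CGT CAT AGT GAC TAA AAT ATC TCG AGT AAC ATT CCC ACC — no ATG→stop ORF.
ORFs ≥ 24 nucleotides: frame +1 34–60 (27 nucleotides). Count = 1.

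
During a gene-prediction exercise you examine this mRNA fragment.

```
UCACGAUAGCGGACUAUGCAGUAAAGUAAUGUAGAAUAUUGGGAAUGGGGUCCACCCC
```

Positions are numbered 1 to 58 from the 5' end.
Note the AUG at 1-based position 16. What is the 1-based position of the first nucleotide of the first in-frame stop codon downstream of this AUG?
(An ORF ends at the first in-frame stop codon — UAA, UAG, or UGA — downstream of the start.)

Codons from position 16: AUG (16–18), CAG (19–21), UAA (22–24).
UAA is a stop codon; it begins at position 22.

22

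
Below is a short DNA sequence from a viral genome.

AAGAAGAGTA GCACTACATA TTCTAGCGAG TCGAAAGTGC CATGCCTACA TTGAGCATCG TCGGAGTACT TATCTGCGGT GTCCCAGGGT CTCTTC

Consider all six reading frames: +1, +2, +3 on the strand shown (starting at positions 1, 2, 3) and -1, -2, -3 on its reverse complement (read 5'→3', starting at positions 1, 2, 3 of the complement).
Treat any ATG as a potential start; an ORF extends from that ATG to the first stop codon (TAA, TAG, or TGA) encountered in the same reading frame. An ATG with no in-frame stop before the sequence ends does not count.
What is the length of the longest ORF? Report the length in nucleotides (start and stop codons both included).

Reverse complement (5'→3'): GAAGAGACCCTGGGACACCGCAGATAAGTACTCCGACGATGCTCAATGTAGGCATGGCACTTTCGACTCGCTAGAATATGTAGTGCTACTCTTCTT
Frame +1: AAG AAG AGT AGC ACT ACA TAT TCT AGC GAG TCG AAA GTG CCA TGC CTA CAT TGA GCA TCG TCG GAG TAC TTA TCT GCG GTG TCC CAG GGT CTC TTC — no ATG→stop ORF.
Frame +2: AGA AGA GTA GCA CTA CAT ATT CTA GCG AGT CGA AAG TGC CAT GCC TAC ATT GAG CAT CGT CGG AGT ACT TAT CTG CGG TGT CCC AGG GTC TCT — no ATG→stop ORF.
Frame +3: GAA GAG TAG CAC TAC ATA TTC TAG CGA GTC GAA AGT GCC ATG CCT ACA TTG AGC ATC GTC GGA GTA CTT ATC TGC GGT GTC CCA GGG TCT CTT — no ATG→stop ORF.
Frame -1: GAA GAG ACC CTG GGA CAC CGC AGA TAA GTA CTC CGA CGA TGC TCA ATG TAG GCA TGG CAC TTT CGA CTC GCT AGA ATA TGT AGT GCT ACT CTT CTT — ATG at 46, stop TAG at 49 → 6 nt.
Frame -2: AAG AGA CCC TGG GAC ACC GCA GAT AAG TAC TCC GAC GAT GCT CAA TGT AGG CAT GGC ACT TTC GAC TCG CTA GAA TAT GTA GTG CTA CTC TTC — no ATG→stop ORF.
Frame -3: AGA GAC CCT GGG ACA CCG CAG ATA AGT ACT CCG ACG ATG CTC AAT GTA GGC ATG GCA CTT TCG ACT CGC TAG AAT ATG TAG TGC TAC TCT TCT — ATG at 39, stop TAG at 72 → 36 nt; ATG at 54, stop TAG at 72 → 21 nt; ATG at 78, stop TAG at 81 → 6 nt.
Longest: frame -3, positions 39–74, 36 nt = 12 codons = 11 aa. → 36 nucleotides.

36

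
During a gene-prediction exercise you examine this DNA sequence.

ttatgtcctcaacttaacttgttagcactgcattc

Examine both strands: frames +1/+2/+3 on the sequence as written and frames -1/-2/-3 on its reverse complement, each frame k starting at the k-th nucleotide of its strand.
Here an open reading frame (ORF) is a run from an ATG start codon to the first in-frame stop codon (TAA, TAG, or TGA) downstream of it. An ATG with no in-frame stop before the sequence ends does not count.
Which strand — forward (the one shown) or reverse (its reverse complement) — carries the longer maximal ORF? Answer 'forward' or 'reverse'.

forward

Reverse complement (5'→3'): GAATGCAGTGCTAACAAGTTAAGTTGAGGACATAA
Frame +1: TTA TGT CCT CAA CTT AAC TTG TTA GCA CTG CAT — no ATG→stop ORF.
Frame +2: TAT GTC CTC AAC TTA ACT TGT TAG CAC TGC ATT — no ATG→stop ORF.
Frame +3: ATG TCC TCA ACT TAA CTT GTT AGC ACT GCA TTC — ATG at 3, stop TAA at 15 → 15 nt.
Frame -1: GAA TGC AGT GCT AAC AAG TTA AGT TGA GGA CAT — no ATG→stop ORF.
Frame -2: AAT GCA GTG CTA ACA AGT TAA GTT GAG GAC ATA — no ATG→stop ORF.
Frame -3: ATG CAG TGC TAA CAA GTT AAG TTG AGG ACA TAA — ATG at 3, stop TAA at 12 → 12 nt.
Forward-strand max 15 nt; reverse-strand max 12 nt. The forward strand has the longer ORF.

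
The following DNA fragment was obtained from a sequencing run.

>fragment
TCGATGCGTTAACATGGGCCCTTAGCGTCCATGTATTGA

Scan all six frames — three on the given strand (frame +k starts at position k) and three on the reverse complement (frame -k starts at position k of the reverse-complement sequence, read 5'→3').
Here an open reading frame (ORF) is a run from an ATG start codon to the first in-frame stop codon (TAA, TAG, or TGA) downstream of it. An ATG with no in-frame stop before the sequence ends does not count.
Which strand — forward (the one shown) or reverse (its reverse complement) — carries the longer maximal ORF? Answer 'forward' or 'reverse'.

Reverse complement (5'→3'): TCAATACATGGACGCTAAGGGCCCATGTTAACGCATCGA
Frame +1: TCG ATG CGT TAA CAT GGG CCC TTA GCG TCC ATG TAT TGA — ATG at 4, stop TAA at 10 → 9 nt; ATG at 31, stop TGA at 37 → 9 nt.
Frame +2: CGA TGC GTT AAC ATG GGC CCT TAG CGT CCA TGT ATT — ATG at 14, stop TAG at 23 → 12 nt.
Frame +3: GAT GCG TTA ACA TGG GCC CTT AGC GTC CAT GTA TTG — no ATG→stop ORF.
Frame -1: TCA ATA CAT GGA CGC TAA GGG CCC ATG TTA ACG CAT CGA — no ATG→stop ORF.
Frame -2: CAA TAC ATG GAC GCT AAG GGC CCA TGT TAA CGC ATC — ATG at 8, stop TAA at 29 → 24 nt.
Frame -3: AAT ACA TGG ACG CTA AGG GCC CAT GTT AAC GCA TCG — no ATG→stop ORF.
Forward-strand max 12 nt; reverse-strand max 24 nt. The reverse strand has the longer ORF.

reverse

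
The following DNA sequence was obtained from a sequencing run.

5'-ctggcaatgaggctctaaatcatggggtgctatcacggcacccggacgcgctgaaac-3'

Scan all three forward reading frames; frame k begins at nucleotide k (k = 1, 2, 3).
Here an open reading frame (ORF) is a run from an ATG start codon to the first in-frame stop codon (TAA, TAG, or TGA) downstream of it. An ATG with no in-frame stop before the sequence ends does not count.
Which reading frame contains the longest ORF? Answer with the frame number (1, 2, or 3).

1

Frame 1: CTG GCA ATG AGG CTC TAA ATC ATG GGG TGC TAT CAC GGC ACC CGG ACG CGC TGA AAC — ATG at 7, stop TAA at 16 → 12 nt; ATG at 22, stop TGA at 52 → 33 nt.
Frame 2: TGG CAA TGA GGC TCT AAA TCA TGG GGT GCT ATC ACG GCA CCC GGA CGC GCT GAA — no ATG→stop ORF.
Frame 3: GGC AAT GAG GCT CTA AAT CAT GGG GTG CTA TCA CGG CAC CCG GAC GCG CTG AAA — no ATG→stop ORF.
Longest ORF is 33 nt in frame 1 (positions 22–54).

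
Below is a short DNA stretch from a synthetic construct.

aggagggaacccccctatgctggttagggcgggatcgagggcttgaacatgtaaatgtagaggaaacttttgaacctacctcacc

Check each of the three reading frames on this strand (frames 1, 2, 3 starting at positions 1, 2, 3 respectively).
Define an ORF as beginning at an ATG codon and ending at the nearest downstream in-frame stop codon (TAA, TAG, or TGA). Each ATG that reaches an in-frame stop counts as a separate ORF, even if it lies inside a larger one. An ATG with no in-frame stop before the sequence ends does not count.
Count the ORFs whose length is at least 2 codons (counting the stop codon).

3

Frame 1: AGG AGG GAA CCC CCC TAT GCT GGT TAG GGC GGG ATC GAG GGC TTG AAC ATG TAA ATG TAG AGG AAA CTT TTG AAC CTA CCT CAC — ATG at 49, stop TAA at 52 → 6 nt; ATG at 55, stop TAG at 58 → 6 nt.
Frame 2: GGA GGG AAC CCC CCT ATG CTG GTT AGG GCG GGA TCG AGG GCT TGA ACA TGT AAA TGT AGA GGA AAC TTT TGA ACC TAC CTC ACC — ATG at 17, stop TGA at 44 → 30 nt.
Frame 3: GAG GGA ACC CCC CTA TGC TGG TTA GGG CGG GAT CGA GGG CTT GAA CAT GTA AAT GTA GAG GAA ACT TTT GAA CCT ACC TCA — no ATG→stop ORF.
ORFs ≥ 2 codons: frame 1 49–54 (2 codons), frame 1 55–60 (2 codons), frame 2 17–46 (10 codons). Count = 3.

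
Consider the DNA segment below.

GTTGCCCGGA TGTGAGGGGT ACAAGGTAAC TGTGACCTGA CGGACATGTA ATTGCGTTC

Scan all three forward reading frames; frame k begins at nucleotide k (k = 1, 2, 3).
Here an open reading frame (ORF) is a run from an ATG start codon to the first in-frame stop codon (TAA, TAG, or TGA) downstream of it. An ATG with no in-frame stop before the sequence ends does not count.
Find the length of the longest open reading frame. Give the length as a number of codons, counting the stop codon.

2

Frame 1: GTT GCC CGG ATG TGA GGG GTA CAA GGT AAC TGT GAC CTG ACG GAC ATG TAA TTG CGT — ATG at 10, stop TGA at 13 → 6 nt; ATG at 46, stop TAA at 49 → 6 nt.
Frame 2: TTG CCC GGA TGT GAG GGG TAC AAG GTA ACT GTG ACC TGA CGG ACA TGT AAT TGC GTT — no ATG→stop ORF.
Frame 3: TGC CCG GAT GTG AGG GGT ACA AGG TAA CTG TGA CCT GAC GGA CAT GTA ATT GCG TTC — no ATG→stop ORF.
Longest: frame 1, positions 10–15, 6 nt = 2 codons = 1 aa. → 2 codons.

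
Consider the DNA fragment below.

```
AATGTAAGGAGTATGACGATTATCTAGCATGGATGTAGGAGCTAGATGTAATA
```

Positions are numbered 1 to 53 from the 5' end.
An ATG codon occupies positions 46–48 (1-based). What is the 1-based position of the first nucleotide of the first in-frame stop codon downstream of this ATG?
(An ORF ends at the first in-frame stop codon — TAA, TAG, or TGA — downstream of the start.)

49

Codons from position 46: ATG (46–48), TAA (49–51).
TAA is a stop codon; it begins at position 49.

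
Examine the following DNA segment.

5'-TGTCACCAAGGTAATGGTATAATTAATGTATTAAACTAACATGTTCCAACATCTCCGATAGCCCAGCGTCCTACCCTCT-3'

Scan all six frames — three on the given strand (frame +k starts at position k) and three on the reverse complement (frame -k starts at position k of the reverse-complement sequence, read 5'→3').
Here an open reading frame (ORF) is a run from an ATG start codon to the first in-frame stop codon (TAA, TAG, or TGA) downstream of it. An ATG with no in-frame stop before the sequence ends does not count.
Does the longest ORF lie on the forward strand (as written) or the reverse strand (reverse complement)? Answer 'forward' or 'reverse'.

reverse

Reverse complement (5'→3'): AGAGGGTAGGACGCTGGGCTATCGGAGATGTTGGAACATGTTAGTTTAATACATTAATTATACCATTACCTTGGTGACA
Frame +1: TGT CAC CAA GGT AAT GGT ATA ATT AAT GTA TTA AAC TAA CAT GTT CCA ACA TCT CCG ATA GCC CAG CGT CCT ACC CTC — no ATG→stop ORF.
Frame +2: GTC ACC AAG GTA ATG GTA TAA TTA ATG TAT TAA ACT AAC ATG TTC CAA CAT CTC CGA TAG CCC AGC GTC CTA CCC TCT — ATG at 14, stop TAA at 20 → 9 nt; ATG at 26, stop TAA at 32 → 9 nt; ATG at 41, stop TAG at 59 → 21 nt.
Frame +3: TCA CCA AGG TAA TGG TAT AAT TAA TGT ATT AAA CTA ACA TGT TCC AAC ATC TCC GAT AGC CCA GCG TCC TAC CCT — no ATG→stop ORF.
Frame -1: AGA GGG TAG GAC GCT GGG CTA TCG GAG ATG TTG GAA CAT GTT AGT TTA ATA CAT TAA TTA TAC CAT TAC CTT GGT GAC — ATG at 28, stop TAA at 55 → 30 nt.
Frame -2: GAG GGT AGG ACG CTG GGC TAT CGG AGA TGT TGG AAC ATG TTA GTT TAA TAC ATT AAT TAT ACC ATT ACC TTG GTG ACA — ATG at 38, stop TAA at 47 → 12 nt.
Frame -3: AGG GTA GGA CGC TGG GCT ATC GGA GAT GTT GGA ACA TGT TAG TTT AAT ACA TTA ATT ATA CCA TTA CCT TGG TGA — no ATG→stop ORF.
Forward-strand max 21 nt; reverse-strand max 30 nt. The reverse strand has the longer ORF.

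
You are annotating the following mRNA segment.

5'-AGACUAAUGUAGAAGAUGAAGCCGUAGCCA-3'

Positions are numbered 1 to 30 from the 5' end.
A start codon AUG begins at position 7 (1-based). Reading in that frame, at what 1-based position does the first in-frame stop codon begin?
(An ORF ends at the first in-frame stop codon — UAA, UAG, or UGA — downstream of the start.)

10

Codons from position 7: AUG (7–9), UAG (10–12).
UAG is a stop codon; it begins at position 10.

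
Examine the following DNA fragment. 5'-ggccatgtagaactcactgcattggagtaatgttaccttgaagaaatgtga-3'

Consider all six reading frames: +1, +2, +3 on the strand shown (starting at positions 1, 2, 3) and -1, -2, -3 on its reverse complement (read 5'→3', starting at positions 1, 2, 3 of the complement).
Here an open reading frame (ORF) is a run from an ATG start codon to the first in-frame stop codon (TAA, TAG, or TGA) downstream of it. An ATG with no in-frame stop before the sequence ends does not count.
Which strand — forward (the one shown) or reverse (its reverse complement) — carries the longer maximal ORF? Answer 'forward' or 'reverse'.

forward

Reverse complement (5'→3'): TCACATTTCTTCAAGGTAACATTACTCCAATGCAGTGAGTTCTACATGGCC
Frame +1: GGC CAT GTA GAA CTC ACT GCA TTG GAG TAA TGT TAC CTT GAA GAA ATG TGA — ATG at 46, stop TGA at 49 → 6 nt.
Frame +2: GCC ATG TAG AAC TCA CTG CAT TGG AGT AAT GTT ACC TTG AAG AAA TGT — ATG at 5, stop TAG at 8 → 6 nt.
Frame +3: CCA TGT AGA ACT CAC TGC ATT GGA GTA ATG TTA CCT TGA AGA AAT GTG — ATG at 30, stop TGA at 39 → 12 nt.
Frame -1: TCA CAT TTC TTC AAG GTA ACA TTA CTC CAA TGC AGT GAG TTC TAC ATG GCC — no ATG→stop ORF.
Frame -2: CAC ATT TCT TCA AGG TAA CAT TAC TCC AAT GCA GTG AGT TCT ACA TGG — no ATG→stop ORF.
Frame -3: ACA TTT CTT CAA GGT AAC ATT ACT CCA ATG CAG TGA GTT CTA CAT GGC — ATG at 30, stop TGA at 36 → 9 nt.
Forward-strand max 12 nt; reverse-strand max 9 nt. The forward strand has the longer ORF.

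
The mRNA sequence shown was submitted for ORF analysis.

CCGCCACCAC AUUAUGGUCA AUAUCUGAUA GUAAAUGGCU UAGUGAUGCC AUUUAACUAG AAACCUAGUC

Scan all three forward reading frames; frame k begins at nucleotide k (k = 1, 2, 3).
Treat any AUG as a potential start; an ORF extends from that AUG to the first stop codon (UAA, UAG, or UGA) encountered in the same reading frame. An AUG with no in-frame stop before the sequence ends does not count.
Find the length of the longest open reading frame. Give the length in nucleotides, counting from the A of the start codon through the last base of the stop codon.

15

Frame 1: CCG CCA CCA CAU UAU GGU CAA UAU CUG AUA GUA AAU GGC UUA GUG AUG CCA UUU AAC UAG AAA CCU AGU — AUG at 46, stop UAG at 58 → 15 nt.
Frame 2: CGC CAC CAC AUU AUG GUC AAU AUC UGA UAG UAA AUG GCU UAG UGA UGC CAU UUA ACU AGA AAC CUA GUC — AUG at 14, stop UGA at 26 → 15 nt; AUG at 35, stop UAG at 41 → 9 nt.
Frame 3: GCC ACC ACA UUA UGG UCA AUA UCU GAU AGU AAA UGG CUU AGU GAU GCC AUU UAA CUA GAA ACC UAG — no AUG→stop ORF.
Longest: frame 1, positions 46–60, 15 nt = 5 codons = 4 aa. → 15 nucleotides.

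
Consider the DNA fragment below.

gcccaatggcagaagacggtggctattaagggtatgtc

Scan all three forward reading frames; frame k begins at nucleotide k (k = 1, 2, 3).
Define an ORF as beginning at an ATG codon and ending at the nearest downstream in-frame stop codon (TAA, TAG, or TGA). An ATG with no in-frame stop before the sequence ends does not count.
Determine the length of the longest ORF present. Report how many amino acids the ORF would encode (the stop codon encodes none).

Frame 1: GCC CAA TGG CAG AAG ACG GTG GCT ATT AAG GGT ATG — no ATG→stop ORF.
Frame 2: CCC AAT GGC AGA AGA CGG TGG CTA TTA AGG GTA TGT — no ATG→stop ORF.
Frame 3: CCA ATG GCA GAA GAC GGT GGC TAT TAA GGG TAT GTC — ATG at 6, stop TAA at 27 → 24 nt.
Longest: frame 3, positions 6–29, 24 nt = 8 codons = 7 aa. → 7 amino acids.

7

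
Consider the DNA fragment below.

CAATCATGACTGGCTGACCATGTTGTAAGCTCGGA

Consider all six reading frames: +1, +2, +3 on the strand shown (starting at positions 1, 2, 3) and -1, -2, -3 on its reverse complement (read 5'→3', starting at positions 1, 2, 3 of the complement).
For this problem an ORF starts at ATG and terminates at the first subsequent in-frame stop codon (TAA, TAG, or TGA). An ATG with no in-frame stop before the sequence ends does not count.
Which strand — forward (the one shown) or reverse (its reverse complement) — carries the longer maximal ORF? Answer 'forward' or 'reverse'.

reverse

Reverse complement (5'→3'): TCCGAGCTTACAACATGGTCAGCCAGTCATGATTG
Frame +1: CAA TCA TGA CTG GCT GAC CAT GTT GTA AGC TCG — no ATG→stop ORF.
Frame +2: AAT CAT GAC TGG CTG ACC ATG TTG TAA GCT CGG — ATG at 20, stop TAA at 26 → 9 nt.
Frame +3: ATC ATG ACT GGC TGA CCA TGT TGT AAG CTC GGA — ATG at 6, stop TGA at 15 → 12 nt.
Frame -1: TCC GAG CTT ACA ACA TGG TCA GCC AGT CAT GAT — no ATG→stop ORF.
Frame -2: CCG AGC TTA CAA CAT GGT CAG CCA GTC ATG ATT — no ATG→stop ORF.
Frame -3: CGA GCT TAC AAC ATG GTC AGC CAG TCA TGA TTG — ATG at 15, stop TGA at 30 → 18 nt.
Forward-strand max 12 nt; reverse-strand max 18 nt. The reverse strand has the longer ORF.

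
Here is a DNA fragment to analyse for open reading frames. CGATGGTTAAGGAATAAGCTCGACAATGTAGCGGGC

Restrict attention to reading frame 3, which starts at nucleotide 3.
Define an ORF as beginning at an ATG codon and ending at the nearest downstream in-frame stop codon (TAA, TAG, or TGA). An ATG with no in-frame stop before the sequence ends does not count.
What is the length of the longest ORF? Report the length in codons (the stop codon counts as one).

5

Frame 3: ATG GTT AAG GAA TAA GCT CGA CAA TGT AGC GGG — ATG at 3, stop TAA at 15 → 15 nt.
Longest: frame 3, positions 3–17, 15 nt = 5 codons = 4 aa. → 5 codons.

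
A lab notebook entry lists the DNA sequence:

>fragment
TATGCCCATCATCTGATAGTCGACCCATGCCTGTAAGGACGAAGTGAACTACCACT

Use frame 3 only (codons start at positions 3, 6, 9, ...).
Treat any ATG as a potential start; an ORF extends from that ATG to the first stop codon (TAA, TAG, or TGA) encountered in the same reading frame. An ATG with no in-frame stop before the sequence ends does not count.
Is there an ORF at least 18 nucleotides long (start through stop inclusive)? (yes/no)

Frame 3: TGC CCA TCA TCT GAT AGT CGA CCC ATG CCT GTA AGG ACG AAG TGA ACT ACC ACT — ATG at 27, stop TGA at 45 → 21 nt.
Frame 3 has an ORF of 21 nucleotides (positions 27–47) ≥ 18, so yes.

yes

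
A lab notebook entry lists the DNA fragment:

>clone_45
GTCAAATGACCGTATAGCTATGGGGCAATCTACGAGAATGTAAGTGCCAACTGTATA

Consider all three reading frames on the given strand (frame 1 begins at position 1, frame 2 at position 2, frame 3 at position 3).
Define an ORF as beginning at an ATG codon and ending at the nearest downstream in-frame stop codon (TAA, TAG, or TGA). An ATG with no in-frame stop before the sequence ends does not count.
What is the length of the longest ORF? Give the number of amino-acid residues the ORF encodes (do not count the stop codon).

Frame 1: GTC AAA TGA CCG TAT AGC TAT GGG GCA ATC TAC GAG AAT GTA AGT GCC AAC TGT ATA — no ATG→stop ORF.
Frame 2: TCA AAT GAC CGT ATA GCT ATG GGG CAA TCT ACG AGA ATG TAA GTG CCA ACT GTA — ATG at 20, stop TAA at 41 → 24 nt; ATG at 38, stop TAA at 41 → 6 nt.
Frame 3: CAA ATG ACC GTA TAG CTA TGG GGC AAT CTA CGA GAA TGT AAG TGC CAA CTG TAT — ATG at 6, stop TAG at 15 → 12 nt.
Longest: frame 2, positions 20–43, 24 nt = 8 codons = 7 aa. → 7 amino acids.

7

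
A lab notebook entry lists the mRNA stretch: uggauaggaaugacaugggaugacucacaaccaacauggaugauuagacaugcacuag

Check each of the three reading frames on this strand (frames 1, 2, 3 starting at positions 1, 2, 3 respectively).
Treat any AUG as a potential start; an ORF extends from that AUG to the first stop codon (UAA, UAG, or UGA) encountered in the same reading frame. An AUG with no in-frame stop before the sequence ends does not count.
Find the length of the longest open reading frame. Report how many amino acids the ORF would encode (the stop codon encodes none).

Frame 1: UGG AUA GGA AUG ACA UGG GAU GAC UCA CAA CCA ACA UGG AUG AUU AGA CAU GCA CUA — no AUG→stop ORF.
Frame 2: GGA UAG GAA UGA CAU GGG AUG ACU CAC AAC CAA CAU GGA UGA UUA GAC AUG CAC UAG — AUG at 20, stop UGA at 41 → 24 nt; AUG at 50, stop UAG at 56 → 9 nt.
Frame 3: GAU AGG AAU GAC AUG GGA UGA CUC ACA ACC AAC AUG GAU GAU UAG ACA UGC ACU — AUG at 15, stop UGA at 21 → 9 nt; AUG at 36, stop UAG at 45 → 12 nt.
Longest: frame 2, positions 20–43, 24 nt = 8 codons = 7 aa. → 7 amino acids.

7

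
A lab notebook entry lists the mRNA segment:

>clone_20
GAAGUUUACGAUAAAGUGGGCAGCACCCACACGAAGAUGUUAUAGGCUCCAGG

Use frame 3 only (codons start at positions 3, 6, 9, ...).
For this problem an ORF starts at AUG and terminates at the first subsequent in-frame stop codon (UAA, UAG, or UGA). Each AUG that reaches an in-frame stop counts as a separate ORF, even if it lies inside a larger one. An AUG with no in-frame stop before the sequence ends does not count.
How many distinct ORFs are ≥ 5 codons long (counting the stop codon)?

0

Frame 3: AGU UUA CGA UAA AGU GGG CAG CAC CCA CAC GAA GAU GUU AUA GGC UCC AGG — no AUG→stop ORF.
No ORF reaches 5 codons. Count = 0.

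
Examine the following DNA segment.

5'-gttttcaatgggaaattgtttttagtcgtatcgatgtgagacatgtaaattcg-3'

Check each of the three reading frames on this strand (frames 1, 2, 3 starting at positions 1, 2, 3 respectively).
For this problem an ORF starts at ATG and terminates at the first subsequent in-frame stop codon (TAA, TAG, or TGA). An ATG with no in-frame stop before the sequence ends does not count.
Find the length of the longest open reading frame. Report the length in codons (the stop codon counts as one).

6

Frame 1: GTT TTC AAT GGG AAA TTG TTT TTA GTC GTA TCG ATG TGA GAC ATG TAA ATT — ATG at 34, stop TGA at 37 → 6 nt; ATG at 43, stop TAA at 46 → 6 nt.
Frame 2: TTT TCA ATG GGA AAT TGT TTT TAG TCG TAT CGA TGT GAG ACA TGT AAA TTC — ATG at 8, stop TAG at 23 → 18 nt.
Frame 3: TTT CAA TGG GAA ATT GTT TTT AGT CGT ATC GAT GTG AGA CAT GTA AAT TCG — no ATG→stop ORF.
Longest: frame 2, positions 8–25, 18 nt = 6 codons = 5 aa. → 6 codons.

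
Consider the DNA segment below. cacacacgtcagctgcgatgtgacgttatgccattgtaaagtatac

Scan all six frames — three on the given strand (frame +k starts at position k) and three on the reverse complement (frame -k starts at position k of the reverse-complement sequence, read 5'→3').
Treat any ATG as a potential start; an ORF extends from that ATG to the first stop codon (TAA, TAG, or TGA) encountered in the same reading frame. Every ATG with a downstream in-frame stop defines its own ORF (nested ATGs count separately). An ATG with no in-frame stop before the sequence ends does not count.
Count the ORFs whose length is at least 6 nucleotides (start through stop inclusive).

Reverse complement (5'→3'): GTATACTTTACAATGGCATAACGTCACATCGCAGCTGACGTGTGTG
Frame +1: CAC ACA CGT CAG CTG CGA TGT GAC GTT ATG CCA TTG TAA AGT ATA — ATG at 28, stop TAA at 37 → 12 nt.
Frame +2: ACA CAC GTC AGC TGC GAT GTG ACG TTA TGC CAT TGT AAA GTA TAC — no ATG→stop ORF.
Frame +3: CAC ACG TCA GCT GCG ATG TGA CGT TAT GCC ATT GTA AAG TAT — ATG at 18, stop TGA at 21 → 6 nt.
Frame -1: GTA TAC TTT ACA ATG GCA TAA CGT CAC ATC GCA GCT GAC GTG TGT — ATG at 13, stop TAA at 19 → 9 nt.
Frame -2: TAT ACT TTA CAA TGG CAT AAC GTC ACA TCG CAG CTG ACG TGT GTG — no ATG→stop ORF.
Frame -3: ATA CTT TAC AAT GGC ATA ACG TCA CAT CGC AGC TGA CGT GTG — no ATG→stop ORF.
ORFs ≥ 6 nucleotides: frame +1 28–39 (12 nucleotides), frame +3 18–23 (6 nucleotides), frame -1 13–21 (9 nucleotides). Count = 3.

3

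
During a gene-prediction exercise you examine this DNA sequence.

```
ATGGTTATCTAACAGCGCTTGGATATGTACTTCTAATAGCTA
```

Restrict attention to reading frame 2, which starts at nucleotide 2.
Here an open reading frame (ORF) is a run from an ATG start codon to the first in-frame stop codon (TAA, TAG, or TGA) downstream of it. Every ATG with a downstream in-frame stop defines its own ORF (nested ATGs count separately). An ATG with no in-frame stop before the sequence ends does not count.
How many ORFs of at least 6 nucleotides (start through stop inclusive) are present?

Frame 2: TGG TTA TCT AAC AGC GCT TGG ATA TGT ACT TCT AAT AGC — no ATG→stop ORF.
No ORF reaches 6 nucleotides. Count = 0.

0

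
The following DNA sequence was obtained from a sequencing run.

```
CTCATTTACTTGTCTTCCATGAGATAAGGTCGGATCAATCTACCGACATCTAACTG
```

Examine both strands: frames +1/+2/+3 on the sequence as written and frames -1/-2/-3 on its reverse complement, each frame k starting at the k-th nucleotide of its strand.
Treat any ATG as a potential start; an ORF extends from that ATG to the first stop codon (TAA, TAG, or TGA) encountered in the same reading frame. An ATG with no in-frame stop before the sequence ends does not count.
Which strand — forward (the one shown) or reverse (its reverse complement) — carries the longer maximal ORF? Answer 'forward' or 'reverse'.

reverse

Reverse complement (5'→3'): CAGTTAGATGTCGGTAGATTGATCCGACCTTATCTCATGGAAGACAAGTAAATGAG
Frame +1: CTC ATT TAC TTG TCT TCC ATG AGA TAA GGT CGG ATC AAT CTA CCG ACA TCT AAC — ATG at 19, stop TAA at 25 → 9 nt.
Frame +2: TCA TTT ACT TGT CTT CCA TGA GAT AAG GTC GGA TCA ATC TAC CGA CAT CTA ACT — no ATG→stop ORF.
Frame +3: CAT TTA CTT GTC TTC CAT GAG ATA AGG TCG GAT CAA TCT ACC GAC ATC TAA CTG — no ATG→stop ORF.
Frame -1: CAG TTA GAT GTC GGT AGA TTG ATC CGA CCT TAT CTC ATG GAA GAC AAG TAA ATG — ATG at 37, stop TAA at 49 → 15 nt.
Frame -2: AGT TAG ATG TCG GTA GAT TGA TCC GAC CTT ATC TCA TGG AAG ACA AGT AAA TGA — ATG at 8, stop TGA at 20 → 15 nt.
Frame -3: GTT AGA TGT CGG TAG ATT GAT CCG ACC TTA TCT CAT GGA AGA CAA GTA AAT GAG — no ATG→stop ORF.
Forward-strand max 9 nt; reverse-strand max 15 nt. The reverse strand has the longer ORF.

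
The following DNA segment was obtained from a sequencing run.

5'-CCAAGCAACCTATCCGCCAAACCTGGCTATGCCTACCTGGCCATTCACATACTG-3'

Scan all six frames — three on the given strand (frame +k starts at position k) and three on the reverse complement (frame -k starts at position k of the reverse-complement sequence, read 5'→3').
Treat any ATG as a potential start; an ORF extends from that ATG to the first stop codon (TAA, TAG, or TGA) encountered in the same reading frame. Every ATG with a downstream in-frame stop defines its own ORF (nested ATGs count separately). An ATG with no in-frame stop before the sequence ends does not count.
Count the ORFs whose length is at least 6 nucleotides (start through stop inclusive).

2

Reverse complement (5'→3'): CAGTATGTGAATGGCCAGGTAGGCATAGCCAGGTTTGGCGGATAGGTTGCTTGG
Frame +1: CCA AGC AAC CTA TCC GCC AAA CCT GGC TAT GCC TAC CTG GCC ATT CAC ATA CTG — no ATG→stop ORF.
Frame +2: CAA GCA ACC TAT CCG CCA AAC CTG GCT ATG CCT ACC TGG CCA TTC ACA TAC — no ATG→stop ORF.
Frame +3: AAG CAA CCT ATC CGC CAA ACC TGG CTA TGC CTA CCT GGC CAT TCA CAT ACT — no ATG→stop ORF.
Frame -1: CAG TAT GTG AAT GGC CAG GTA GGC ATA GCC AGG TTT GGC GGA TAG GTT GCT TGG — no ATG→stop ORF.
Frame -2: AGT ATG TGA ATG GCC AGG TAG GCA TAG CCA GGT TTG GCG GAT AGG TTG CTT — ATG at 5, stop TGA at 8 → 6 nt; ATG at 11, stop TAG at 20 → 12 nt.
Frame -3: GTA TGT GAA TGG CCA GGT AGG CAT AGC CAG GTT TGG CGG ATA GGT TGC TTG — no ATG→stop ORF.
ORFs ≥ 6 nucleotides: frame -2 5–10 (6 nucleotides), frame -2 11–22 (12 nucleotides). Count = 2.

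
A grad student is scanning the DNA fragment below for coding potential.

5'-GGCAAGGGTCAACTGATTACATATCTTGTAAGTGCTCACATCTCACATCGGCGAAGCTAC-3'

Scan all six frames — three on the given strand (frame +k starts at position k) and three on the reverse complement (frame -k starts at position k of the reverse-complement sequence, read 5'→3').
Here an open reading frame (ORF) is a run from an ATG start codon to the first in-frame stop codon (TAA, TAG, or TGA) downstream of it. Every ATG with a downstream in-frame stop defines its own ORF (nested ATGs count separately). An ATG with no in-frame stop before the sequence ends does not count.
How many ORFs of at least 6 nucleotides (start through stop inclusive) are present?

Reverse complement (5'→3'): GTAGCTTCGCCGATGTGAGATGTGAGCACTTACAAGATATGTAATCAGTTGACCCTTGCC
Frame +1: GGC AAG GGT CAA CTG ATT ACA TAT CTT GTA AGT GCT CAC ATC TCA CAT CGG CGA AGC TAC — no ATG→stop ORF.
Frame +2: GCA AGG GTC AAC TGA TTA CAT ATC TTG TAA GTG CTC ACA TCT CAC ATC GGC GAA GCT — no ATG→stop ORF.
Frame +3: CAA GGG TCA ACT GAT TAC ATA TCT TGT AAG TGC TCA CAT CTC ACA TCG GCG AAG CTA — no ATG→stop ORF.
Frame -1: GTA GCT TCG CCG ATG TGA GAT GTG AGC ACT TAC AAG ATA TGT AAT CAG TTG ACC CTT GCC — ATG at 13, stop TGA at 16 → 6 nt.
Frame -2: TAG CTT CGC CGA TGT GAG ATG TGA GCA CTT ACA AGA TAT GTA ATC AGT TGA CCC TTG — ATG at 20, stop TGA at 23 → 6 nt.
Frame -3: AGC TTC GCC GAT GTG AGA TGT GAG CAC TTA CAA GAT ATG TAA TCA GTT GAC CCT TGC — ATG at 39, stop TAA at 42 → 6 nt.
ORFs ≥ 6 nucleotides: frame -1 13–18 (6 nucleotides), frame -2 20–25 (6 nucleotides), frame -3 39–44 (6 nucleotides). Count = 3.

3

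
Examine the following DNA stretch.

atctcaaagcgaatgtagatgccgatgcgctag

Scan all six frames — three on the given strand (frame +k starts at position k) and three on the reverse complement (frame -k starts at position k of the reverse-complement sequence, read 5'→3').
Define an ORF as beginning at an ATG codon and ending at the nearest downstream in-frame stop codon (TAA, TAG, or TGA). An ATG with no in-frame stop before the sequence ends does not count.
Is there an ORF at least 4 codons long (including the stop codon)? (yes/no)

yes

Reverse complement (5'→3'): CTAGCGCATCGGCATCTACATTCGCTTTGAGAT
Frame +1: ATC TCA AAG CGA ATG TAG ATG CCG ATG CGC TAG — ATG at 13, stop TAG at 16 → 6 nt; ATG at 19, stop TAG at 31 → 15 nt; ATG at 25, stop TAG at 31 → 9 nt.
Frame +2: TCT CAA AGC GAA TGT AGA TGC CGA TGC GCT — no ATG→stop ORF.
Frame +3: CTC AAA GCG AAT GTA GAT GCC GAT GCG CTA — no ATG→stop ORF.
Frame -1: CTA GCG CAT CGG CAT CTA CAT TCG CTT TGA GAT — no ATG→stop ORF.
Frame -2: TAG CGC ATC GGC ATC TAC ATT CGC TTT GAG — no ATG→stop ORF.
Frame -3: AGC GCA TCG GCA TCT ACA TTC GCT TTG AGA — no ATG→stop ORF.
Frame +1 has an ORF of 5 codons (positions 19–33) ≥ 4, so yes.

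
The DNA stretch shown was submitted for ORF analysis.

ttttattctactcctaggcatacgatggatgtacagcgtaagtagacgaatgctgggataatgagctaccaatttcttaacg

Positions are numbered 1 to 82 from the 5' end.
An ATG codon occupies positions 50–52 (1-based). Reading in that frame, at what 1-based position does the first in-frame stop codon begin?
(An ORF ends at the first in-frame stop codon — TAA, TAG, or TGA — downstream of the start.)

Codons from position 50: ATG (50–52), CTG (53–55), GGA (56–58), TAA (59–61).
TAA is a stop codon; it begins at position 59.

59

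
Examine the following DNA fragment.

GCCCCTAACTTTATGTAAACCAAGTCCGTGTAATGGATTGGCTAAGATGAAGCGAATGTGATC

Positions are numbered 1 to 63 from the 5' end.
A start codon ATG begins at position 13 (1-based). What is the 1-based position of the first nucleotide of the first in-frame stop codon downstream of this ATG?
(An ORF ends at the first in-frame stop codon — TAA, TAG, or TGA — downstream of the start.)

16

Codons from position 13: ATG (13–15), TAA (16–18).
TAA is a stop codon; it begins at position 16.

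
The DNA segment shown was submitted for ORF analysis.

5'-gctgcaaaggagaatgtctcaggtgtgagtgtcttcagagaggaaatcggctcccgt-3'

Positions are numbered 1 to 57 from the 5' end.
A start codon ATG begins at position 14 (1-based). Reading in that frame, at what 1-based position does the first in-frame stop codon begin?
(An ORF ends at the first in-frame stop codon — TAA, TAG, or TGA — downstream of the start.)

26

Codons from position 14: ATG (14–16), TCT (17–19), CAG (20–22), GTG (23–25), TGA (26–28).
TGA is a stop codon; it begins at position 26.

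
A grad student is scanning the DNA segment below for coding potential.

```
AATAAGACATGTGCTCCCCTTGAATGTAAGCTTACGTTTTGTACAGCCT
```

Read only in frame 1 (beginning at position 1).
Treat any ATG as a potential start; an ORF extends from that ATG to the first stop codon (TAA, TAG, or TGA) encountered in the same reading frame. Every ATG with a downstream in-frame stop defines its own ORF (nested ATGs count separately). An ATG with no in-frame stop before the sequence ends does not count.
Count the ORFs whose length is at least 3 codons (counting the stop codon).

Frame 1: AAT AAG ACA TGT GCT CCC CTT GAA TGT AAG CTT ACG TTT TGT ACA GCC — no ATG→stop ORF.
No ORF reaches 3 codons. Count = 0.

0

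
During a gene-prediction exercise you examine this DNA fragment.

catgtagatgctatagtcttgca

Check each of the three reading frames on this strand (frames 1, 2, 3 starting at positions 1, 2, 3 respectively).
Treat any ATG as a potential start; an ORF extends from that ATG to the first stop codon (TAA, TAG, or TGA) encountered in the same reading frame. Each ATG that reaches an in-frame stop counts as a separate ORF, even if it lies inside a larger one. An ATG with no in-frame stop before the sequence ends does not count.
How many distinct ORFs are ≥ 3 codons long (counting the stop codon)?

1

Frame 1: CAT GTA GAT GCT ATA GTC TTG — no ATG→stop ORF.
Frame 2: ATG TAG ATG CTA TAG TCT TGC — ATG at 2, stop TAG at 5 → 6 nt; ATG at 8, stop TAG at 14 → 9 nt.
Frame 3: TGT AGA TGC TAT AGT CTT GCA — no ATG→stop ORF.
ORFs ≥ 3 codons: frame 2 8–16 (3 codons). Count = 1.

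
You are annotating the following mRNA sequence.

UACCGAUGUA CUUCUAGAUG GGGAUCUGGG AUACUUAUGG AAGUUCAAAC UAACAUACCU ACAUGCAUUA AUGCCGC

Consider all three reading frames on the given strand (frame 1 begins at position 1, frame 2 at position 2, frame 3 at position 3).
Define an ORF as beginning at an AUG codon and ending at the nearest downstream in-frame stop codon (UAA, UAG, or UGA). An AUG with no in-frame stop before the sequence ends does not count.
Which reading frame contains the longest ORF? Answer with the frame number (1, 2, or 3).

3

Frame 1: UAC CGA UGU ACU UCU AGA UGG GGA UCU GGG AUA CUU AUG GAA GUU CAA ACU AAC AUA CCU ACA UGC AUU AAU GCC — no AUG→stop ORF.
Frame 2: ACC GAU GUA CUU CUA GAU GGG GAU CUG GGA UAC UUA UGG AAG UUC AAA CUA ACA UAC CUA CAU GCA UUA AUG CCG — no AUG→stop ORF.
Frame 3: CCG AUG UAC UUC UAG AUG GGG AUC UGG GAU ACU UAU GGA AGU UCA AAC UAA CAU ACC UAC AUG CAU UAA UGC CGC — AUG at 6, stop UAG at 15 → 12 nt; AUG at 18, stop UAA at 51 → 36 nt; AUG at 63, stop UAA at 69 → 9 nt.
Longest ORF is 36 nt in frame 3 (positions 18–53).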